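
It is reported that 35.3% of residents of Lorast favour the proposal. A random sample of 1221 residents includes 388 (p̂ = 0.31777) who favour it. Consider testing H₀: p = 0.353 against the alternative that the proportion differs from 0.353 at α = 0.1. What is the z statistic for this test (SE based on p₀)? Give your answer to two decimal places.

p̂ = 388/1221 = 0.31777.
Standard error under H₀: √(0.353×0.647/1221) = 0.01368.
z = (0.31777 − 0.353)/0.01368 = -0.03523/0.01368 = -2.58.
Two-sided p-value ≈ 2·Φ(−2.576) = 0.0100; since p < α = 0.1, reject H₀.

z = -2.58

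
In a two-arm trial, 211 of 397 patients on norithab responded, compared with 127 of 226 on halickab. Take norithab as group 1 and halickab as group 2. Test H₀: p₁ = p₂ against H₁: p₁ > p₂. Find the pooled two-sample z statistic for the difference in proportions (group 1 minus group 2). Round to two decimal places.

z = -0.73

p̂₁ = 211/397 = 0.5315, p̂₂ = 127/226 = 0.5619.
Pooled p̂ = (211+127)/(397+226) = 338/623 = 0.5425.
SE = √(0.248191 × 0.00694367) = 0.0415.
z = (0.5315 − 0.5619)/0.0415 = -0.0304/0.0415 = -0.73.
p-value = P(Z > -0.734) ≈ 0.7685.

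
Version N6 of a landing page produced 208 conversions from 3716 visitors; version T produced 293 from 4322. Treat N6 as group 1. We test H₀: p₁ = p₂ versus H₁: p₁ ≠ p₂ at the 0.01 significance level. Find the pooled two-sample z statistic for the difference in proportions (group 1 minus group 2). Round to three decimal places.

z = -2.185

p̂₁ = 208/3716 ≈ 0.05597, p̂₂ = 293/4322 ≈ 0.06779.
Pooled p̂ = (208+293)/(3716+4322) = 501/8038 = 0.06233.
SE = √(0.058444 × 0.000500481) = 0.00541.
z = (0.05597 − 0.06779)/0.00541 = -0.01182/0.00541 = -2.185.
p-value = 2·P(Z > 2.185) ≈ 0.0289, so at α = 0.01 we fail to reject H₀.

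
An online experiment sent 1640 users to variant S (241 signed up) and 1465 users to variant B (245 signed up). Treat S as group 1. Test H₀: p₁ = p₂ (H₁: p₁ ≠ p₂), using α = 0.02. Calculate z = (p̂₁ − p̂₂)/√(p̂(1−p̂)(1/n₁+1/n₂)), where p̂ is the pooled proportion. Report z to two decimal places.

z = -1.55

p̂₁ = 241/1640 ≈ 0.14695, p̂₂ = 245/1465 ≈ 0.16724.
Pooled p̂ = (241+245)/(1640+1465) = 486/3105 = 0.15652.
SE = √(0.132023 × 0.00129235) = 0.01306.
z = (0.14695 − 0.16724)/0.01306 = -0.02029/0.01306 = -1.55.
p-value = 2·P(Z > 1.553) ≈ 0.1204. With α = 0.02, fail to reject H₀.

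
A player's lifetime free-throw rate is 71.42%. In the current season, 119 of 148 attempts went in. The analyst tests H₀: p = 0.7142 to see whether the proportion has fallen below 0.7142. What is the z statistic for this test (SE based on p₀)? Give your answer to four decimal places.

z = 2.4195

p̂ = 119/148 ≈ 0.804054.
Under H₀, SE = √(0.7142·0.2858/148) = √(0.00137918) = 0.037137.
z = (0.804054 − 0.7142)/0.037137 = 0.089854/0.037137 = 2.4195.
p-value = P(Z < 2.420) ≈ 0.9922.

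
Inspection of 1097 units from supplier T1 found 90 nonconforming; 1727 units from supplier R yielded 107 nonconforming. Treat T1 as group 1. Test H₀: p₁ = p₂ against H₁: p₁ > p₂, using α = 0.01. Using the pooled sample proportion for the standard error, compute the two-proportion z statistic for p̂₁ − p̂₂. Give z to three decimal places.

z = 2.042

p̂₁ = 90/1097 ≈ 0.082042, p̂₂ = 107/1727 ≈ 0.061957.
Pooled p̂ = (90+107)/(1097+1727) = 197/2824 = 0.069759.
SE = √(0.0648929 × 0.00149062) = 0.009835.
z = (0.082042 − 0.061957)/0.009835 = 0.020085/0.009835 = 2.042.
p-value = P(Z > 2.042) ≈ 0.0206, so at α = 0.01 we fail to reject H₀.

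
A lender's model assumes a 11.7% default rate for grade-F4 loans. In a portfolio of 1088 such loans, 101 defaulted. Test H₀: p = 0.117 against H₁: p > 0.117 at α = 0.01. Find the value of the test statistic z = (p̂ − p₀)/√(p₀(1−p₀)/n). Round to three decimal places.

z = -2.480

p̂ = 101/1088 ≈ 0.092831.
Under H₀, SE = √(0.117·0.883/1088) = √(9.4955e-05) = 0.009744.
z = (0.092831 − 0.117)/0.009744 = -0.024169/0.009744 = -2.480.
p-value = P(Z > -2.480) ≈ 0.9934; since p > α = 0.01, fail to reject H₀.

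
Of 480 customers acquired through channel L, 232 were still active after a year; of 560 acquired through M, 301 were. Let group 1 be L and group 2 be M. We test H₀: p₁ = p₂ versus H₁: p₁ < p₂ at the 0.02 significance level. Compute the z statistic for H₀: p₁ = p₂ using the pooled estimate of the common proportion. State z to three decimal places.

p̂₁ = 232/480 = 0.48333, p̂₂ = 301/560 = 0.53750.
Pooled p̂ = (232+301)/(480+560) = 533/1040 = 0.51250.
SE = √(0.249844 × 0.00386905) = 0.03109.
z = (0.48333 − 0.53750)/0.03109 = -0.05417/0.03109 = -1.742.
p-value = P(Z < -1.742) ≈ 0.0407, so at α = 0.02 we fail to reject H₀.

z = -1.742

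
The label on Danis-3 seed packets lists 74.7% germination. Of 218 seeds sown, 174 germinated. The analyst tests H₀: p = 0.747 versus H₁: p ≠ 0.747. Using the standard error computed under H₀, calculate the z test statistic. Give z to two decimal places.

p̂ = 174/218 ≈ 0.7982.
SE = √(p₀(1−p₀)/n) = √(0.18899/218) = 0.0294.
z = (0.7982 − 0.747)/0.0294 = 0.0512/0.0294 = 1.74.
Two-sided p-value ≈ 2·Φ(−1.738) = 0.0823.

z = 1.74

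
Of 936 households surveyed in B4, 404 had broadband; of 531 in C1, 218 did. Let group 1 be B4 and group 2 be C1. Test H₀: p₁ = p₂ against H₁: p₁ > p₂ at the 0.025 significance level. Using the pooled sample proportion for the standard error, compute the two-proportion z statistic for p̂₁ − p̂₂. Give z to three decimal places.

p̂₁ = 404/936 ≈ 0.43162, p̂₂ = 218/531 ≈ 0.41055.
Pooled p̂ = (404+218)/(936+531) = 622/1467 = 0.42399.
SE = √(0.244223 × 0.00295162) = 0.02685.
z = (0.43162 − 0.41055)/0.02685 = 0.02107/0.02685 = 0.785.
p-value = P(Z > 0.785) ≈ 0.2162. With α = 0.025, fail to reject H₀.

z = 0.785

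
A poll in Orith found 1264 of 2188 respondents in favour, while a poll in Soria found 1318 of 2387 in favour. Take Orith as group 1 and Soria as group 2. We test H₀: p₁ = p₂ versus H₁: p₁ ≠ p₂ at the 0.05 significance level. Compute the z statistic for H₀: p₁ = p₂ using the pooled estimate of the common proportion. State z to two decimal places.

z = 1.74

p̂₁ = 1264/2188 = 0.57770, p̂₂ = 1318/2387 = 0.55216.
Pooled p̂ = (1264+1318)/(2188+2387) = 2582/4575 = 0.56437.
SE = √(0.245856 × 0.000875974) = 0.01468.
z = (0.57770 − 0.55216)/0.01468 = 0.02554/0.01468 = 1.74.
p-value = 2·P(Z > 1.740) ≈ 0.0818; since p > α = 0.05, fail to reject H₀.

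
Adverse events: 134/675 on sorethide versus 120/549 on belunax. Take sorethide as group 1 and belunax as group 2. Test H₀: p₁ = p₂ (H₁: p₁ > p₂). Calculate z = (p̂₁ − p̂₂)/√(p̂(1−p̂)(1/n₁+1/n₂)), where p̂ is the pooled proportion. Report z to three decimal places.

p̂₁ = 134/675 = 0.19852, p̂₂ = 120/549 = 0.21858.
Pooled p̂ = (134+120)/(675+549) = 254/1224 = 0.20752.
SE = √(p̂(1−p̂)(1/n₁+1/n₂)) = √(0.20752·0.79248·0.00330298) = √(0.000543185) = 0.02331.
z = (0.19852 − 0.21858)/0.02331 = -0.02006/0.02331 = -0.861.

z = -0.861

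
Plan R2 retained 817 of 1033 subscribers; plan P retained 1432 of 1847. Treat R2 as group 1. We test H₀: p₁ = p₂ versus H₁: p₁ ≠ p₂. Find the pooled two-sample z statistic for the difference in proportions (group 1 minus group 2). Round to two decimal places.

z = 0.97

p̂₁ = 817/1033 ≈ 0.7909, p̂₂ = 1432/1847 ≈ 0.7753.
Pooled p̂ = (817+1432)/(1033+1847) = 2249/2880 = 0.7809.
SE = √(0.171094 × 0.00150947) = 0.0161.
z = (0.7909 − 0.7753)/0.0161 = 0.0156/0.0161 = 0.97.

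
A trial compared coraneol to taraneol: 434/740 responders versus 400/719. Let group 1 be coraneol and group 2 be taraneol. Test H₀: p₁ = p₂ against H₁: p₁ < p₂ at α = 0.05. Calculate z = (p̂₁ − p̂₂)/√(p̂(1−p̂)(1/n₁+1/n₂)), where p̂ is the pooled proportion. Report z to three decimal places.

p̂₁ = 434/740 = 0.58649, p̂₂ = 400/719 = 0.55633.
Pooled p̂ = (434+400)/(740+719) = 834/1459 = 0.57162.
SE = √(p̂(1−p̂)(1/n₁+1/n₂)) = √(0.57162·0.42838·0.00274217) = √(0.000671475) = 0.02591.
z = (0.58649 − 0.55633)/0.02591 = 0.03016/0.02591 = 1.164.
p-value = P(Z < 1.164) ≈ 0.8778. With α = 0.05, fail to reject H₀.

z = 1.164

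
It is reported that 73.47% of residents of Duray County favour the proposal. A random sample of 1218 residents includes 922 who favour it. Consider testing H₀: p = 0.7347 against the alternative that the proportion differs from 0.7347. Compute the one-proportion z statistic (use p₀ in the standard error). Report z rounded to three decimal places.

p̂ = 922/1218 = 0.75698.
Under H₀, SE = √(0.7347·0.2653/1218) = √(0.000160029) = 0.01265.
z = (0.75698 − 0.7347)/0.01265 = 0.02228/0.01265 = 1.761.
p-value = 2·P(Z > 1.761) ≈ 0.0782.

z = 1.761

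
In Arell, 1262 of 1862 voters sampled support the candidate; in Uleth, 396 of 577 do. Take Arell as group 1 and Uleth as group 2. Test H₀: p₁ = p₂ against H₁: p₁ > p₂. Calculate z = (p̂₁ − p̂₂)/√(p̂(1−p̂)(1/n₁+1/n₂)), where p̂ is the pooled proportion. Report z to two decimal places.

p̂₁ = 1262/1862 ≈ 0.6778, p̂₂ = 396/577 ≈ 0.6863.
Pooled p̂ = (1262+396)/(1862+577) = 1658/2439 = 0.6798.
SE = √(p̂(1−p̂)(1/n₁+1/n₂)) = √(0.6798·0.3202·0.00227016) = √(0.000494161) = 0.0222.
z = (0.6778 − 0.6863)/0.0222 = -0.0085/0.0222 = -0.38.

z = -0.38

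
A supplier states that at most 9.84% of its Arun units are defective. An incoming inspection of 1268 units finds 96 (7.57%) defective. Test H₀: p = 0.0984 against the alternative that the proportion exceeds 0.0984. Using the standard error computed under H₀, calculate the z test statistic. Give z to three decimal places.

p̂ = 96/1268 ≈ 0.0757098.
SE = √(p₀(1−p₀)/n) = √(0.088717/1268) = 0.0083646.
z = (0.0757098 − 0.0984)/0.0083646 = -0.0226902/0.0083646 = -2.713.

z = -2.713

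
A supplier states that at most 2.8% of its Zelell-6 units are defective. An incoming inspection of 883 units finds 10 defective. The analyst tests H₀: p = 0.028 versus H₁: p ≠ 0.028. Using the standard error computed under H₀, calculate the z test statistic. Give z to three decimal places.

z = -3.004

p̂ = 10/883 ≈ 0.01133.
Standard error under H₀: √(0.028×0.972/883) = 0.00555.
z = (0.01133 − 0.028)/0.00555 = -0.01667/0.00555 = -3.004.
Two-sided p-value ≈ 2·Φ(−3.004) = 0.0027.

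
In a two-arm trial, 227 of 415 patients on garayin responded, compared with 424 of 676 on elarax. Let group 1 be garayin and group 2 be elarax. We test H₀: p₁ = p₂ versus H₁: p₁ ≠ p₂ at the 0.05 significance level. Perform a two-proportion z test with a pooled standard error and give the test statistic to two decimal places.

p̂₁ = 227/415 ≈ 0.5470, p̂₂ = 424/676 ≈ 0.6272.
Pooled p̂ = (227+424)/(415+676) = 651/1091 = 0.5967.
SE = √(p̂(1−p̂)(1/n₁+1/n₂)) = √(0.5967·0.4033·0.00388893) = √(0.000935867) = 0.0306.
z = (0.5470 − 0.6272)/0.0306 = -0.0802/0.0306 = -2.62.
Two-sided p-value ≈ 2·Φ(−2.623) = 0.0087. With α = 0.05, reject H₀.

z = -2.62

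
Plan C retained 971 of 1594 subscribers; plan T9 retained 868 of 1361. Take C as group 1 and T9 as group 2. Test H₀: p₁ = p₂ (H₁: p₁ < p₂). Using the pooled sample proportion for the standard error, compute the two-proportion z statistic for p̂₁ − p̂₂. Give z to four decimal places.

z = -1.5988

p̂₁ = 971/1594 = 0.6091593, p̂₂ = 868/1361 = 0.6377663.
Pooled p̂ = (971+868)/(1594+1361) = 1839/2955 = 0.6223350.
SE = √(0.235034 × 0.00136211) = 0.0178925.
z = (0.6091593 − 0.6377663)/0.0178925 = -0.0286070/0.0178925 = -1.5988.
p-value = P(Z < -1.599) ≈ 0.0549.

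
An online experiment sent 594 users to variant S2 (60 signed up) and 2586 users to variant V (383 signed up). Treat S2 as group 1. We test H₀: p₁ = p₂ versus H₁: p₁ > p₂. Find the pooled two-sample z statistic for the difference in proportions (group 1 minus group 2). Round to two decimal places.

p̂₁ = 60/594 ≈ 0.10101, p̂₂ = 383/2586 ≈ 0.14811.
Pooled p̂ = (60+383)/(594+2586) = 443/3180 = 0.13931.
SE = √(p̂(1−p̂)(1/n₁+1/n₂)) = √(0.13931·0.86069·0.0020702) = √(0.00024822) = 0.01575.
z = (0.10101 − 0.14811)/0.01575 = -0.04710/0.01575 = -2.99.
p-value = P(Z > -2.989) ≈ 0.9986.

z = -2.99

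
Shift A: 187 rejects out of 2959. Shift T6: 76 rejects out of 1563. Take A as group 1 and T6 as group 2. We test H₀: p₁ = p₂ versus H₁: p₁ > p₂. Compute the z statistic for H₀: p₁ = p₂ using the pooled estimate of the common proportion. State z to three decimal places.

z = 1.991

p̂₁ = 187/2959 = 0.063197, p̂₂ = 76/1563 = 0.048624.
Pooled p̂ = (187+76)/(2959+1563) = 263/4522 = 0.058160.
SE = √(p̂(1−p̂)(1/n₁+1/n₂)) = √(0.058160·0.941840·0.000977747) = √(5.35586e-05) = 0.007318.
z = (0.063197 − 0.048624)/0.007318 = 0.014573/0.007318 = 1.991.
p-value = P(Z > 1.991) ≈ 0.0232.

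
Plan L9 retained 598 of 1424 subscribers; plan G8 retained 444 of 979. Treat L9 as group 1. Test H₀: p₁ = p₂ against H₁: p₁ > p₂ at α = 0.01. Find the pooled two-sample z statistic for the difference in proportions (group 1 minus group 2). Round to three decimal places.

p̂₁ = 598/1424 = 0.41994, p̂₂ = 444/979 = 0.45352.
Pooled p̂ = (598+444)/(1424+979) = 1042/2403 = 0.43362.
SE = √(0.245594 × 0.0017237) = 0.02057.
z = (0.41994 − 0.45352)/0.02057 = -0.03358/0.02057 = -1.632.
p-value = P(Z > -1.632) ≈ 0.9487, so at α = 0.01 we fail to reject H₀.

z = -1.632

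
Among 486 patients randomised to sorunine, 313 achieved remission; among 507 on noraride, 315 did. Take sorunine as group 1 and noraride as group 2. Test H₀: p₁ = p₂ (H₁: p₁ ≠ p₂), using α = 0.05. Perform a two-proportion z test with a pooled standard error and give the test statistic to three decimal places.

p̂₁ = 313/486 ≈ 0.64403, p̂₂ = 315/507 ≈ 0.62130.
Pooled p̂ = (313+315)/(486+507) = 628/993 = 0.63243.
SE = √(p̂(1−p̂)(1/n₁+1/n₂)) = √(0.63243·0.36757·0.00403) = √(0.000936826) = 0.03061.
z = (0.64403 − 0.62130)/0.03061 = 0.02273/0.03061 = 0.743.
p-value = 2·P(Z > 0.743) ≈ 0.4577. With α = 0.05, fail to reject H₀.

z = 0.743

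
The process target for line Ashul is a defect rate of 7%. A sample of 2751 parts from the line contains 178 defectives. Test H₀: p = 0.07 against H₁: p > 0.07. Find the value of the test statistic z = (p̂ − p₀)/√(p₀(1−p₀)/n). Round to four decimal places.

p̂ = 178/2751 ≈ 0.0647037.
SE = √(p₀(1−p₀)/n) = √(0.0651/2751) = 0.0048646.
z = (0.0647037 − 0.07)/0.0048646 = -0.0052963/0.0048646 = -1.0887.

z = -1.0887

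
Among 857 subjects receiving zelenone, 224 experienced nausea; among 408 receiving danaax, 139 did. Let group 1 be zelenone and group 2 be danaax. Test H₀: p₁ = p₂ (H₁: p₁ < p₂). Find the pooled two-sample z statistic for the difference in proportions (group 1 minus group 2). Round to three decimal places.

p̂₁ = 224/857 = 0.26138, p̂₂ = 139/408 = 0.34069.
Pooled p̂ = (224+139)/(857+408) = 363/1265 = 0.28696.
SE = √(p̂(1−p̂)(1/n₁+1/n₂)) = √(0.28696·0.71304·0.00361784) = √(0.000740256) = 0.02721.
z = (0.26138 − 0.34069)/0.02721 = -0.07931/0.02721 = -2.915.
p-value = P(Z < -2.915) ≈ 0.0018.

z = -2.915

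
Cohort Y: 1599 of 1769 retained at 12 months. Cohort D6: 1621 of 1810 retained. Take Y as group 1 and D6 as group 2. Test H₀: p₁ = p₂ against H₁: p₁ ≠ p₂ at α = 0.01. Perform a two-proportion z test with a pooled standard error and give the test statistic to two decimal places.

p̂₁ = 1599/1769 = 0.9039, p̂₂ = 1621/1810 = 0.8956.
Pooled p̂ = (1599+1621)/(1769+1810) = 3220/3579 = 0.8997.
SE = √(p̂(1−p̂)(1/n₁+1/n₂)) = √(0.8997·0.1003·0.00111778) = √(0.000100875) = 0.0100.
z = (0.9039 − 0.8956)/0.0100 = 0.0083/0.0100 = 0.83.
p-value = 2·P(Z > 0.828) ≈ 0.4074; since p > α = 0.01, fail to reject H₀.

z = 0.83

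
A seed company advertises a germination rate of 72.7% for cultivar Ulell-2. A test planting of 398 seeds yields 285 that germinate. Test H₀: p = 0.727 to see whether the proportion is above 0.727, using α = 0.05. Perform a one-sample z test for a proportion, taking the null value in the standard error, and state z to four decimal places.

z = -0.4890

p̂ = 285/398 = 0.716080.
Under H₀, SE = √(0.727·0.273/398) = √(0.000498671) = 0.022331.
z = (0.716080 − 0.727)/0.022331 = -0.010920/0.022331 = -0.4890.
p-value = P(Z > -0.489) ≈ 0.6876. With α = 0.05, fail to reject H₀.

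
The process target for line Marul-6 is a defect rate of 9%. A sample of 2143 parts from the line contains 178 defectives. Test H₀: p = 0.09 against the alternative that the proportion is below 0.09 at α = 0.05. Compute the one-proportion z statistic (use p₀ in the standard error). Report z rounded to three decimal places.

z = -1.122

p̂ = 178/2143 ≈ 0.083061.
Standard error under H₀: √(0.09×0.91/2143) = 0.006182.
z = (0.083061 − 0.09)/0.006182 = -0.006939/0.006182 = -1.122.
p-value = P(Z < -1.122) ≈ 0.1308, so at α = 0.05 we fail to reject H₀.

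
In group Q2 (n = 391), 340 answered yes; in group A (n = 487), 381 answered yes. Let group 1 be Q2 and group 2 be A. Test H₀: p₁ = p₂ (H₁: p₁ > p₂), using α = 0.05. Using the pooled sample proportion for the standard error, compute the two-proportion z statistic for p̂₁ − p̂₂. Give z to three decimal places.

p̂₁ = 340/391 = 0.86957, p̂₂ = 381/487 = 0.78234.
Pooled p̂ = (340+381)/(391+487) = 721/878 = 0.82118.
SE = √(0.146841 × 0.00461093) = 0.02602.
z = (0.86957 − 0.78234)/0.02602 = 0.08723/0.02602 = 3.352.
p-value = P(Z > 3.352) ≈ 0.0004, so at α = 0.05 we reject H₀.

z = 3.352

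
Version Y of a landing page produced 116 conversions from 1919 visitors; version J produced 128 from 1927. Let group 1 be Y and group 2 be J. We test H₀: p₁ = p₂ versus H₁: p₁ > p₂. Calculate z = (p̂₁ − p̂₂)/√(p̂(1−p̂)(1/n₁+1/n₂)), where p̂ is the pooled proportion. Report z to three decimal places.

z = -0.760

p̂₁ = 116/1919 = 0.06045, p̂₂ = 128/1927 = 0.06642.
Pooled p̂ = (116+128)/(1919+1927) = 244/3846 = 0.06344.
SE = √(0.0594176 × 0.00104005) = 0.00786.
z = (0.06045 − 0.06642)/0.00786 = -0.00597/0.00786 = -0.760.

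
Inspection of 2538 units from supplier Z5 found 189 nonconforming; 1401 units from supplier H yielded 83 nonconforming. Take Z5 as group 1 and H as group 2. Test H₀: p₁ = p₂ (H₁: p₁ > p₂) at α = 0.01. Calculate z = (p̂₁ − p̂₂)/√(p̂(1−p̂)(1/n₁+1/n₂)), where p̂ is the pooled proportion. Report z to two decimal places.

p̂₁ = 189/2538 ≈ 0.07447, p̂₂ = 83/1401 ≈ 0.05924.
Pooled p̂ = (189+83)/(2538+1401) = 272/3939 = 0.06905.
SE = √(0.0642847 × 0.00110779) = 0.00844.
z = (0.07447 − 0.05924)/0.00844 = 0.01523/0.00844 = 1.80.
p-value = P(Z > 1.804) ≈ 0.0356, so at α = 0.01 we fail to reject H₀.

z = 1.80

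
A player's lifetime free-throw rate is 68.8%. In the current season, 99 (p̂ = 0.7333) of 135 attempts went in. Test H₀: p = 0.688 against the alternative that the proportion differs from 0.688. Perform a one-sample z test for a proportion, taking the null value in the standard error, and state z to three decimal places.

z = 1.137

p̂ = 99/135 = 0.73333.
Standard error under H₀: √(0.688×0.312/135) = 0.03988.
z = (0.73333 − 0.688)/0.03988 = 0.04533/0.03988 = 1.137.
Two-sided p-value ≈ 2·Φ(−1.137) = 0.2556.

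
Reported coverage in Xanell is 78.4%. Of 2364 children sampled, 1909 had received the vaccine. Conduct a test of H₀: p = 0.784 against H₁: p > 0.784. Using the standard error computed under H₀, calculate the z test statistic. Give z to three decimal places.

z = 2.780

p̂ = 1909/2364 = 0.807530.
Standard error under H₀: √(0.784×0.216/2364) = 0.008464.
z = (0.807530 − 0.784)/0.008464 = 0.023530/0.008464 = 2.780.
p-value = P(Z > 2.780) ≈ 0.0027.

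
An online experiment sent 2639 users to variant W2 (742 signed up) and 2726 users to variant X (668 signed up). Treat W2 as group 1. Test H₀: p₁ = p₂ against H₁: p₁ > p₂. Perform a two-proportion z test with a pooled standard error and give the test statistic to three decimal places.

p̂₁ = 742/2639 ≈ 0.28117, p̂₂ = 668/2726 ≈ 0.24505.
Pooled p̂ = (742+668)/(2639+2726) = 1410/5365 = 0.26281.
SE = √(p̂(1−p̂)(1/n₁+1/n₂)) = √(0.26281·0.73719·0.000745769) = √(0.000144488) = 0.01202.
z = (0.28117 − 0.24505)/0.01202 = 0.03612/0.01202 = 3.005.

z = 3.005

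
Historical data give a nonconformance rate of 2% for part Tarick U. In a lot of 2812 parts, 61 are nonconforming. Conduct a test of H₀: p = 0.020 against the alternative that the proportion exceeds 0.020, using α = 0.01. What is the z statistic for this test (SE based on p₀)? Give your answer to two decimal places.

z = 0.64

p̂ = 61/2812 = 0.02169.
SE = √(p₀(1−p₀)/n) = √(0.0196/2812) = 0.00264.
z = (0.02169 − 0.02)/0.00264 = 0.00169/0.00264 = 0.64.
p-value = P(Z > 0.641) ≈ 0.2607. With α = 0.01, fail to reject H₀.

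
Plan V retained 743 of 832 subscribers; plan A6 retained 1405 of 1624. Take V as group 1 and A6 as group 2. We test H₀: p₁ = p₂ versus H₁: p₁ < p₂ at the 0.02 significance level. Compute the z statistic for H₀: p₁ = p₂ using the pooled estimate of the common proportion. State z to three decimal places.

p̂₁ = 743/832 ≈ 0.89303, p̂₂ = 1405/1624 ≈ 0.86515.
Pooled p̂ = (743+1405)/(832+1624) = 2148/2456 = 0.87459.
SE = √(p̂(1−p̂)(1/n₁+1/n₂)) = √(0.87459·0.12541·0.00181769) = √(0.000199364) = 0.01412.
z = (0.89303 − 0.86515)/0.01412 = 0.02788/0.01412 = 1.975.
p-value = P(Z < 1.975) ≈ 0.9758. With α = 0.02, fail to reject H₀.

z = 1.975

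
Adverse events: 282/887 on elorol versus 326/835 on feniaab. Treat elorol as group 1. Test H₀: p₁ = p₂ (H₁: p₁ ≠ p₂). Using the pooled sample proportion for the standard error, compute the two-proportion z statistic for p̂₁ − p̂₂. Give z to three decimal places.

p̂₁ = 282/887 = 0.31793, p̂₂ = 326/835 = 0.39042.
Pooled p̂ = (282+326)/(887+835) = 608/1722 = 0.35308.
SE = √(p̂(1−p̂)(1/n₁+1/n₂)) = √(0.35308·0.64692·0.002325) = √(0.000531062) = 0.02304.
z = (0.31793 − 0.39042)/0.02304 = -0.07249/0.02304 = -3.146.
Two-sided p-value ≈ 2·Φ(−3.146) = 0.0017.

z = -3.146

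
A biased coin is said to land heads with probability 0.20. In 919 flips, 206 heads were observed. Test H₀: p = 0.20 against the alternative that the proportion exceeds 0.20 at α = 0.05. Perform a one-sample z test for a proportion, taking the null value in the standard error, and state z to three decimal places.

z = 1.831

p̂ = 206/919 ≈ 0.224157.
Standard error under H₀: √(0.2×0.8/919) = 0.013195.
z = (0.224157 − 0.2)/0.013195 = 0.024157/0.013195 = 1.831.
p-value = P(Z > 1.831) ≈ 0.0336. With α = 0.05, reject H₀.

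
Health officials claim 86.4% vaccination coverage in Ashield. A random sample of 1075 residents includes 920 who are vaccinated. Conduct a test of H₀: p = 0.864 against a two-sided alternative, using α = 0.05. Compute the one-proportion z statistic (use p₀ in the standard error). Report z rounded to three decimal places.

p̂ = 920/1075 ≈ 0.855814.
Standard error under H₀: √(0.864×0.136/1075) = 0.010455.
z = (0.855814 − 0.864)/0.010455 = -0.008186/0.010455 = -0.783.
p-value = 2·P(Z > 0.783) ≈ 0.4336, so at α = 0.05 we fail to reject H₀.

z = -0.783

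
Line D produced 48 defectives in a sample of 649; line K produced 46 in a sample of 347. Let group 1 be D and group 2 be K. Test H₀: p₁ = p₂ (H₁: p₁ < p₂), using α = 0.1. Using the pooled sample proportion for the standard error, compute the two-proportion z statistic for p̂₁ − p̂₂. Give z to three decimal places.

p̂₁ = 48/649 = 0.07396, p̂₂ = 46/347 = 0.13256.
Pooled p̂ = (48+46)/(649+347) = 94/996 = 0.09438.
SE = √(p̂(1−p̂)(1/n₁+1/n₂)) = √(0.09438·0.90562·0.00442268) = √(0.000378008) = 0.01944.
z = (0.07396 − 0.13256)/0.01944 = -0.05860/0.01944 = -3.014.
p-value = P(Z < -3.014) ≈ 0.0013; since p < α = 0.1, reject H₀.

z = -3.014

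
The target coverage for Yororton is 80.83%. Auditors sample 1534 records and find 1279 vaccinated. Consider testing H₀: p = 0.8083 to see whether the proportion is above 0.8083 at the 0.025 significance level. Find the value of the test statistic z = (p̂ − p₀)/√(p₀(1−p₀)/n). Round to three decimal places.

p̂ = 1279/1534 = 0.83377.
Standard error under H₀: √(0.8083×0.1917/1534) = 0.01005.
z = (0.83377 − 0.8083)/0.01005 = 0.02547/0.01005 = 2.534.
p-value = P(Z > 2.534) ≈ 0.0056, so at α = 0.025 we reject H₀.

z = 2.534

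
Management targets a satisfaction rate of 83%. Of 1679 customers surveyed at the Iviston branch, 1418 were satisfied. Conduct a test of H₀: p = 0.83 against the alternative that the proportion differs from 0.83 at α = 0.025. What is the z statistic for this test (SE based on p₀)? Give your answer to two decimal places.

p̂ = 1418/1679 = 0.8446.
Standard error under H₀: √(0.83×0.17/1679) = 0.0092.
z = (0.8446 − 0.83)/0.0092 = 0.0146/0.0092 = 1.59.
p-value = 2·P(Z > 1.587) ≈ 0.1125; since p > α = 0.025, fail to reject H₀.

z = 1.59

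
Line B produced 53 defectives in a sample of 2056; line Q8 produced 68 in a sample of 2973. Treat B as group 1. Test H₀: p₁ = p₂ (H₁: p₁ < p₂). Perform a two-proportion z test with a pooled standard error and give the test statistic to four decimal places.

z = 0.6611

p̂₁ = 53/2056 ≈ 0.0257782, p̂₂ = 68/2973 ≈ 0.0228725.
Pooled p̂ = (53+68)/(2056+2973) = 121/5029 = 0.0240604.
SE = √(0.0234815 × 0.000822742) = 0.0043954.
z = (0.0257782 − 0.0228725)/0.0043954 = 0.0029057/0.0043954 = 0.6611.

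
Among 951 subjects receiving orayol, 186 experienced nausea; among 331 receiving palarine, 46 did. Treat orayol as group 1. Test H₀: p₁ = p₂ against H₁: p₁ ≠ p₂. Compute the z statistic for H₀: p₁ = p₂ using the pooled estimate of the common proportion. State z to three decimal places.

z = 2.304

p̂₁ = 186/951 ≈ 0.19558, p̂₂ = 46/331 ≈ 0.13897.
Pooled p̂ = (186+46)/(951+331) = 232/1282 = 0.18097.
SE = √(p̂(1−p̂)(1/n₁+1/n₂)) = √(0.18097·0.81903·0.00407267) = √(0.000603644) = 0.02457.
z = (0.19558 − 0.13897)/0.02457 = 0.05661/0.02457 = 2.304.
p-value = 2·P(Z > 2.304) ≈ 0.0212.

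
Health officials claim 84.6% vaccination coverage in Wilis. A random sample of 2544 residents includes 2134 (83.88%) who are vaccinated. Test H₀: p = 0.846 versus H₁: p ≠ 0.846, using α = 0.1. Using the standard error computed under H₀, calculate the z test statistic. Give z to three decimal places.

z = -1.001

p̂ = 2134/2544 = 0.838836.
SE = √(p₀(1−p₀)/n) = √(0.13028/2544) = 0.007156.
z = (0.838836 − 0.846)/0.007156 = -0.007164/0.007156 = -1.001.
p-value = 2·P(Z > 1.001) ≈ 0.3168. With α = 0.1, fail to reject H₀.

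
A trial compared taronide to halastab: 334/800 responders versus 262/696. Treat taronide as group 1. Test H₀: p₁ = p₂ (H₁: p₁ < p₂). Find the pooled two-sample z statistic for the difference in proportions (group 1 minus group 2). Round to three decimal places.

z = 1.618

p̂₁ = 334/800 ≈ 0.41750, p̂₂ = 262/696 ≈ 0.37644.
Pooled p̂ = (334+262)/(800+696) = 596/1496 = 0.39840.
SE = √(p̂(1−p̂)(1/n₁+1/n₂)) = √(0.39840·0.60160·0.00268678) = √(0.000643959) = 0.02538.
z = (0.41750 − 0.37644)/0.02538 = 0.04106/0.02538 = 1.618.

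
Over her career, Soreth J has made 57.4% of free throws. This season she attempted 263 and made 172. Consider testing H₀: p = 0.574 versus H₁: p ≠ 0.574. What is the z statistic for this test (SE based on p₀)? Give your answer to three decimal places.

p̂ = 172/263 ≈ 0.65399.
Under H₀, SE = √(0.574·0.426/263) = √(0.000929749) = 0.03049.
z = (0.65399 − 0.574)/0.03049 = 0.07999/0.03049 = 2.623.

z = 2.623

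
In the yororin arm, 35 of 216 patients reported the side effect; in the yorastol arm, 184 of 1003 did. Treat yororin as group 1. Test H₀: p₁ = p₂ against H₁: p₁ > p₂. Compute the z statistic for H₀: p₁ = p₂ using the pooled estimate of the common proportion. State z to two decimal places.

z = -0.74

p̂₁ = 35/216 ≈ 0.1620, p̂₂ = 184/1003 ≈ 0.1834.
Pooled p̂ = (35+184)/(216+1003) = 219/1219 = 0.1797.
SE = √(0.147379 × 0.00562664) = 0.0288.
z = (0.1620 − 0.1834)/0.0288 = -0.0214/0.0288 = -0.74.
p-value = P(Z > -0.744) ≈ 0.7714.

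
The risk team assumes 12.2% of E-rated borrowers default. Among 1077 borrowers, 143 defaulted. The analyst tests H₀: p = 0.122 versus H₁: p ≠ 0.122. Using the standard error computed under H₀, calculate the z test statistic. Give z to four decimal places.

z = 1.0806

p̂ = 143/1077 ≈ 0.13277623.
Standard error under H₀: √(0.122×0.878/1077) = 0.00997285.
z = (0.13277623 − 0.122)/0.00997285 = 0.01077623/0.00997285 = 1.0806.
Two-sided p-value ≈ 2·Φ(−1.081) = 0.2799.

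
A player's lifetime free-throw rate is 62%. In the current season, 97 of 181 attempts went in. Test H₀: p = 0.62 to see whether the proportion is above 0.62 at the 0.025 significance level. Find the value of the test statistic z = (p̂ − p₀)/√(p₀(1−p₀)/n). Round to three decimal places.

z = -2.331

p̂ = 97/181 = 0.53591.
SE = √(p₀(1−p₀)/n) = √(0.2356/181) = 0.03608.
z = (0.53591 − 0.62)/0.03608 = -0.08409/0.03608 = -2.331.
p-value = P(Z > -2.331) ≈ 0.9901. With α = 0.025, fail to reject H₀.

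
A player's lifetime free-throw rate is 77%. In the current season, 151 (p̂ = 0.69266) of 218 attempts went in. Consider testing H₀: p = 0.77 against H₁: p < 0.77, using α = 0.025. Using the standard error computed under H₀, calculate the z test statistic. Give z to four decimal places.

p̂ = 151/218 = 0.6926606.
Standard error under H₀: √(0.77×0.23/218) = 0.0285024.
z = (0.6926606 − 0.77)/0.0285024 = -0.0773394/0.0285024 = -2.7134.
p-value = P(Z < -2.713) ≈ 0.0033; since p < α = 0.025, reject H₀.

z = -2.7134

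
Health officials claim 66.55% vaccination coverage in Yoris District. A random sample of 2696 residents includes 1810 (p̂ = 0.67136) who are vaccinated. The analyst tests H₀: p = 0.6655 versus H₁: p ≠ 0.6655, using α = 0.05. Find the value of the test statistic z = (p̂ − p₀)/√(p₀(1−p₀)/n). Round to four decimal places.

p̂ = 1810/2696 ≈ 0.671365.
Standard error under H₀: √(0.6655×0.3345/2696) = 0.009087.
z = (0.671365 − 0.6655)/0.009087 = 0.005865/0.009087 = 0.6454.
p-value = 2·P(Z > 0.645) ≈ 0.5186. With α = 0.05, fail to reject H₀.

z = 0.6454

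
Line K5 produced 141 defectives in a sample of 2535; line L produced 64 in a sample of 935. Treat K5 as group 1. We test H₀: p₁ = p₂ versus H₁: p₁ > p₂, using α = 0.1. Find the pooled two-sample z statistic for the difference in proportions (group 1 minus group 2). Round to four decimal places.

p̂₁ = 141/2535 ≈ 0.055621, p̂₂ = 64/935 ≈ 0.068449.
Pooled p̂ = (141+64)/(2535+935) = 205/3470 = 0.059078.
SE = √(0.0555876 × 0.001464) = 0.009021.
z = (0.055621 − 0.068449)/0.009021 = -0.012828/0.009021 = -1.4220.
p-value = P(Z > -1.422) ≈ 0.9225. With α = 0.1, fail to reject H₀.

z = -1.4220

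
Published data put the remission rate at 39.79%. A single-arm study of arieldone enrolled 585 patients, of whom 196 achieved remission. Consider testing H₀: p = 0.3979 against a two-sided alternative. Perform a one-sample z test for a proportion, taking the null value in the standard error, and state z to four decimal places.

p̂ = 196/585 = 0.3350427.
Under H₀, SE = √(0.3979·0.6021/585) = √(0.000409531) = 0.0202369.
z = (0.3350427 − 0.3979)/0.0202369 = -0.0628573/0.0202369 = -3.1061.

z = -3.1061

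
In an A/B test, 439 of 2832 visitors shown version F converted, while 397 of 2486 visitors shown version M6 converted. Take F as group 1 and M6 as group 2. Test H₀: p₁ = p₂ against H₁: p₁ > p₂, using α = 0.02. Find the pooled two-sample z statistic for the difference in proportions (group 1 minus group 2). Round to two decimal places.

z = -0.47

p̂₁ = 439/2832 = 0.1550, p̂₂ = 397/2486 = 0.1597.
Pooled p̂ = (439+397)/(2832+2486) = 836/5318 = 0.1572.
SE = √(0.13249 × 0.00075536) = 0.0100.
z = (0.1550 − 0.1597)/0.0100 = -0.0047/0.0100 = -0.47.
p-value = P(Z > -0.468) ≈ 0.6800; since p > α = 0.02, fail to reject H₀.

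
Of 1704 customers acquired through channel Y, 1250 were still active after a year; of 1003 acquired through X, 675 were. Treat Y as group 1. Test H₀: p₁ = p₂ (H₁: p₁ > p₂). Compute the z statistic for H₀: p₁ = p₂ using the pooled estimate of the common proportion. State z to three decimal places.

z = 3.359

p̂₁ = 1250/1704 ≈ 0.73357, p̂₂ = 675/1003 ≈ 0.67298.
Pooled p̂ = (1250+675)/(1704+1003) = 1925/2707 = 0.71112.
SE = √(0.205429 × 0.00158386) = 0.01804.
z = (0.73357 − 0.67298)/0.01804 = 0.06059/0.01804 = 3.359.
p-value = P(Z > 3.359) ≈ 0.0004.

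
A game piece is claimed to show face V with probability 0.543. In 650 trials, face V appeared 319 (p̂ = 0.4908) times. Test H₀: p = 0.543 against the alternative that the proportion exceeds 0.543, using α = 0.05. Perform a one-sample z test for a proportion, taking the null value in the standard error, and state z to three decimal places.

z = -2.673

p̂ = 319/650 ≈ 0.49077.
Standard error under H₀: √(0.543×0.457/650) = 0.01954.
z = (0.49077 − 0.543)/0.01954 = -0.05223/0.01954 = -2.673.
p-value = P(Z > -2.673) ≈ 0.9962, so at α = 0.05 we fail to reject H₀.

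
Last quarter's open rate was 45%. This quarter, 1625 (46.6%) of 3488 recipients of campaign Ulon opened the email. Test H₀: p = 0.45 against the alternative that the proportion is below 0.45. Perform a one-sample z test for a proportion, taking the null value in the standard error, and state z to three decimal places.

z = 1.886

p̂ = 1625/3488 = 0.46588.
SE = √(p₀(1−p₀)/n) = √(0.2475/3488) = 0.00842.
z = (0.46588 − 0.45)/0.00842 = 0.01588/0.00842 = 1.886.
p-value = P(Z < 1.886) ≈ 0.9703.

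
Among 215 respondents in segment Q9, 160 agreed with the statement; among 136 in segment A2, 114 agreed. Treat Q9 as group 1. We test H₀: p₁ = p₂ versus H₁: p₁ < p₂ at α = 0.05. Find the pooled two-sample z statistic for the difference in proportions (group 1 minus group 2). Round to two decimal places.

z = -2.07

p̂₁ = 160/215 ≈ 0.74419, p̂₂ = 114/136 ≈ 0.83824.
Pooled p̂ = (160+114)/(215+136) = 274/351 = 0.78063.
SE = √(0.171249 × 0.0120041) = 0.04534.
z = (0.74419 − 0.83824)/0.04534 = -0.09405/0.04534 = -2.07.
p-value = P(Z < -2.074) ≈ 0.0190; since p < α = 0.05, reject H₀.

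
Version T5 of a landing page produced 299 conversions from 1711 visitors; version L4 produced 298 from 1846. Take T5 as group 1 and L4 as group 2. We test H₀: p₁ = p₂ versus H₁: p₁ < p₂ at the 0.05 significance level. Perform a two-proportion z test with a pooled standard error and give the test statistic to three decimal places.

z = 1.062

p̂₁ = 299/1711 ≈ 0.17475, p̂₂ = 298/1846 ≈ 0.16143.
Pooled p̂ = (299+298)/(1711+1846) = 597/3557 = 0.16784.
SE = √(p̂(1−p̂)(1/n₁+1/n₂)) = √(0.16784·0.83216·0.00112617) = √(0.00015729) = 0.01254.
z = (0.17475 − 0.16143)/0.01254 = 0.01332/0.01254 = 1.062.
p-value = P(Z < 1.062) ≈ 0.8559. With α = 0.05, fail to reject H₀.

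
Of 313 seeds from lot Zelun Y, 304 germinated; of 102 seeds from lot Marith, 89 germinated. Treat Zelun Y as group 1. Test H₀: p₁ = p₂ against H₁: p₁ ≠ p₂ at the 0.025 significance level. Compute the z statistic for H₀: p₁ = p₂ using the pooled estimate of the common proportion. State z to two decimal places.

p̂₁ = 304/313 ≈ 0.97125, p̂₂ = 89/102 ≈ 0.87255.
Pooled p̂ = (304+89)/(313+102) = 393/415 = 0.94699.
SE = √(p̂(1−p̂)(1/n₁+1/n₂)) = √(0.94699·0.05301·0.0129988) = √(0.000652563) = 0.02555.
z = (0.97125 − 0.87255)/0.02555 = 0.09870/0.02555 = 3.86.
p-value = 2·P(Z > 3.864) ≈ 0.0001. With α = 0.025, reject H₀.

z = 3.86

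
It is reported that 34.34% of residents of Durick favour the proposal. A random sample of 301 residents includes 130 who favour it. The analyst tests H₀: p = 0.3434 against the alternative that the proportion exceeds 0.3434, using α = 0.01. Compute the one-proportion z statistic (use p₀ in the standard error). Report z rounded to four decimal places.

z = 3.2333

p̂ = 130/301 ≈ 0.4318937.
Standard error under H₀: √(0.3434×0.6566/301) = 0.0273695.
z = (0.4318937 − 0.3434)/0.0273695 = 0.0884937/0.0273695 = 3.2333.
p-value = P(Z > 3.233) ≈ 0.0006. With α = 0.01, reject H₀.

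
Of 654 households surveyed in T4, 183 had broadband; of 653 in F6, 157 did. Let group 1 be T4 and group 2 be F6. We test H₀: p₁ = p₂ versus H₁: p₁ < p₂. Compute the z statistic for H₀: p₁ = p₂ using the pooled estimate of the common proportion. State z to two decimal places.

z = 1.62

p̂₁ = 183/654 ≈ 0.2798, p̂₂ = 157/653 ≈ 0.2404.
Pooled p̂ = (183+157)/(654+653) = 340/1307 = 0.2601.
SE = √(p̂(1−p̂)(1/n₁+1/n₂)) = √(0.2601·0.7399·0.00306045) = √(0.000589032) = 0.0243.
z = (0.2798 − 0.2404)/0.0243 = 0.0394/0.0243 = 1.62.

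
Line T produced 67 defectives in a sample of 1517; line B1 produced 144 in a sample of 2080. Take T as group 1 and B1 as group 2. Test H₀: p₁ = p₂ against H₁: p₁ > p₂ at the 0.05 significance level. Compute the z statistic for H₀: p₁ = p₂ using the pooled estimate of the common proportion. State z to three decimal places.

z = -3.159

p̂₁ = 67/1517 ≈ 0.044166, p̂₂ = 144/2080 ≈ 0.069231.
Pooled p̂ = (67+144)/(1517+2080) = 211/3597 = 0.058660.
SE = √(p̂(1−p̂)(1/n₁+1/n₂)) = √(0.058660·0.941340·0.00113997) = √(6.29477e-05) = 0.007934.
z = (0.044166 − 0.069231)/0.007934 = -0.025065/0.007934 = -3.159.
p-value = P(Z > -3.159) ≈ 0.9992. With α = 0.05, fail to reject H₀.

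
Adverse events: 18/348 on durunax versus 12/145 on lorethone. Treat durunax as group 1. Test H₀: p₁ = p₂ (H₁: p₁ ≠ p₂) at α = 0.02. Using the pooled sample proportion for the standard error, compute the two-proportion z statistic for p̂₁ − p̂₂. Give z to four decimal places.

p̂₁ = 18/348 = 0.051724, p̂₂ = 12/145 = 0.082759.
Pooled p̂ = (18+12)/(348+145) = 30/493 = 0.060852.
SE = √(p̂(1−p̂)(1/n₁+1/n₂)) = √(0.060852·0.939148·0.00977011) = √(0.000558352) = 0.023629.
z = (0.051724 − 0.082759)/0.023629 = -0.031035/0.023629 = -1.3134.
p-value = 2·P(Z > 1.313) ≈ 0.1891; since p > α = 0.02, fail to reject H₀.

z = -1.3134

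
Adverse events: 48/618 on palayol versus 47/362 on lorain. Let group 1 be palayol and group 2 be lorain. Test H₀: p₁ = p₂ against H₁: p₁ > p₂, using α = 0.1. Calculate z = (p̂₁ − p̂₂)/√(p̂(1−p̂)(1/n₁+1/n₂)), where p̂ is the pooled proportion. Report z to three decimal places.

z = -2.664

p̂₁ = 48/618 = 0.07767, p̂₂ = 47/362 = 0.12983.
Pooled p̂ = (48+47)/(618+362) = 95/980 = 0.09694.
SE = √(p̂(1−p̂)(1/n₁+1/n₂)) = √(0.09694·0.90306·0.00438055) = √(0.000383481) = 0.01958.
z = (0.07767 − 0.12983)/0.01958 = -0.05216/0.01958 = -2.664.
p-value = P(Z > -2.664) ≈ 0.9961, so at α = 0.1 we fail to reject H₀.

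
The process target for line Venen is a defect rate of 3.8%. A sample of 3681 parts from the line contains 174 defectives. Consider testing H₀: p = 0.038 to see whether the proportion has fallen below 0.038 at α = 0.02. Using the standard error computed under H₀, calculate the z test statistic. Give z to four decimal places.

z = 2.9415

p̂ = 174/3681 = 0.04726976.
Standard error under H₀: √(0.038×0.962/3681) = 0.00315135.
z = (0.04726976 − 0.038)/0.00315135 = 0.00926976/0.00315135 = 2.9415.
p-value = P(Z < 2.942) ≈ 0.9984; since p > α = 0.02, fail to reject H₀.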